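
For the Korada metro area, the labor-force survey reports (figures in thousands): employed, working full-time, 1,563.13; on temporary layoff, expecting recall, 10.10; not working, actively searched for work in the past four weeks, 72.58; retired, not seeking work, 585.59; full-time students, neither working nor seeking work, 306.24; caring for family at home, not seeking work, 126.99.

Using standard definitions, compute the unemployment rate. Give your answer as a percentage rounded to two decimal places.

Unemployment rate ≈ 5.02%.

Employed = 1,563.13 thousand.
Unemployed = 10.10 + 72.58 = 82.68 thousand (jobless and actively searching, or on temporary layoff).
Labor force = 1,563.13 + 82.68 = 1,645.81 thousand.
Unemployment rate = 82.68 / 1,645.81 = 5.02%.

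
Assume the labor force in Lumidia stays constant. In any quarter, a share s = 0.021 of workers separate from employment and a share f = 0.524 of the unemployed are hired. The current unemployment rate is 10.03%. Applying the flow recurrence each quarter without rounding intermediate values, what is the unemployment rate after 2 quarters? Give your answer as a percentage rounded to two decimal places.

With a fixed labor force, u_{t+1} = u_t + s·(1−u_t) − f·u_t = u_t·(1−s−f) + s.
Here 1−s−f = 0.455 and s = 0.021.
u_1 = 0.100300 × 0.455 + 0.021 = 0.066637.
u_2 = 0.066637 × 0.455 + 0.021 = 0.051320.

Unemployment rate after two quarters ≈ 5.13%.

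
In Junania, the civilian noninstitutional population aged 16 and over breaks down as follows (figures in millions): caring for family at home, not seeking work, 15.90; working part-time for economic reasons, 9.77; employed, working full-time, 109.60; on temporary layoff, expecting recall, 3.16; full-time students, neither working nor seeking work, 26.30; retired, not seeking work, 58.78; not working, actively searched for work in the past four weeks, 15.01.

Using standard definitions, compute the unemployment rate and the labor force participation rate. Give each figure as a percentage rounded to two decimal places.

Unemployment rate ≈ 13.21%; labor force participation rate ≈ 57.66%.

Employed = 9.77 + 109.60 = 119.37 million (anyone who worked, including part-time for economic reasons, counts as employed).
Unemployed = 3.16 + 15.01 = 18.17 million (jobless and actively searching, or on temporary layoff).
Labor force = 119.37 + 18.17 = 137.54 million.
Not in labor force = 15.90 + 26.30 + 58.78 = 100.98 million (those not working and not actively searching are outside the labor force).
Civilian working-age population = 137.54 + 100.98 = 238.52 million.
Unemployment rate = 18.17 / 137.54 = 13.21%.
Labor force participation rate = 137.54 / 238.52 = 57.66%.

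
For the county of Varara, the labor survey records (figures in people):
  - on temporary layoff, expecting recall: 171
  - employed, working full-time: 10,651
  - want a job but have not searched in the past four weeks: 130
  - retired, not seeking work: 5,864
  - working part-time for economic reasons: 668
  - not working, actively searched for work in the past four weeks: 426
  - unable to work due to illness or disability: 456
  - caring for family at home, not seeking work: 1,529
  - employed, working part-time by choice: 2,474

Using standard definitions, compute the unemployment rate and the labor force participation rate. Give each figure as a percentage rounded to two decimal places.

Employed = 10,651 + 668 + 2,474 = 13,793 (anyone who worked, including part-time for economic reasons, counts as employed).
Unemployed = 171 + 426 = 597 (jobless and actively searching, or on temporary layoff).
Labor force = 13,793 + 597 = 14,390.
Not in labor force = 130 + 5,864 + 456 + 1,529 = 7,979 (those not working and not actively searching are outside the labor force — including those who want a job but have given up searching).
Civilian working-age population = 14,390 + 7,979 = 22,369.
Unemployment rate = 597 / 14,390 = 4.15%.
Labor force participation rate = 14,390 / 22,369 = 64.33%.

Unemployment rate ≈ 4.15%; labor force participation rate ≈ 64.33%.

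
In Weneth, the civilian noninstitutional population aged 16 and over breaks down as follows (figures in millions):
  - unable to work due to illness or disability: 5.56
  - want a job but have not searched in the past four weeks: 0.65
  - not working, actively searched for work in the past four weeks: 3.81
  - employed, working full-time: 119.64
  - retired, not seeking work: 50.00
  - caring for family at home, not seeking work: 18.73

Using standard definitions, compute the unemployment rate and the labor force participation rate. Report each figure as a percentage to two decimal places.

Unemployment rate ≈ 3.09%; labor force participation rate ≈ 62.23%.

Employed = 119.64 million.
Unemployed = 3.81 million.
Labor force = 119.64 + 3.81 = 123.45 million.
Not in labor force = 5.56 + 0.65 + 50.00 + 18.73 = 74.94 million (those not working and not actively searching are outside the labor force — including those who want a job but have given up searching).
Civilian working-age population = 123.45 + 74.94 = 198.39 million.
Unemployment rate = 3.81 / 123.45 = 3.09%.
Labor force participation rate = 123.45 / 198.39 = 62.23%.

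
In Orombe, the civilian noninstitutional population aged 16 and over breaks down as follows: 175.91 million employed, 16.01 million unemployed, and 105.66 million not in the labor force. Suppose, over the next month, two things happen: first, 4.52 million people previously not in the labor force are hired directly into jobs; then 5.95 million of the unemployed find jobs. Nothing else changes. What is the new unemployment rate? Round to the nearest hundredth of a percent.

New unemployment rate ≈ 5.12%.

Initially, labor force = 175.91 + 16.01 = 191.92 million, so u = 16.01/191.92 = 8.34%.
After the first change, employed and labor force both rise by 4.52; unemployed unchanged → E = 180.43, U = 16.01, labor force = 196.44 million.
After the second change, unemployed falls and employed rises by 5.95; labor force unchanged → E = 186.38, U = 10.06, labor force = 196.44 million.
New unemployment rate = 10.06 / 196.44 = 5.12%.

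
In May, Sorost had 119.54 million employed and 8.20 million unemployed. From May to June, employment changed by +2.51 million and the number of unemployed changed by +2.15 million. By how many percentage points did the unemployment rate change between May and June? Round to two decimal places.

The unemployment rate changed by +1.40 percentage points.

May: labor force = 119.54 + 8.20 = 127.74; u = 8.20/127.74 = 6.42%.
June: labor force = 122.05 + 10.35 = 132.40; u = 10.35/132.40 = 7.82%.
Change = 7.82% − 6.42% = +1.40 pp.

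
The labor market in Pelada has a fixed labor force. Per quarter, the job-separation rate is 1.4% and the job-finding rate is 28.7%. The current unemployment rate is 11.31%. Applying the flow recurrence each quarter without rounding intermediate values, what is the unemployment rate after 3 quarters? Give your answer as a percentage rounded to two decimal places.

Unemployment rate after three quarters ≈ 6.93%.

With a fixed labor force, u_{t+1} = u_t + s·(1−u_t) − f·u_t = u_t·(1−s−f) + s.
Here 1−s−f = 0.699 and s = 0.014.
u_1 = 0.113100 × 0.699 + 0.014 = 0.093057.
u_2 = 0.093057 × 0.699 + 0.014 = 0.079047.
u_3 = 0.079047 × 0.699 + 0.014 = 0.069254.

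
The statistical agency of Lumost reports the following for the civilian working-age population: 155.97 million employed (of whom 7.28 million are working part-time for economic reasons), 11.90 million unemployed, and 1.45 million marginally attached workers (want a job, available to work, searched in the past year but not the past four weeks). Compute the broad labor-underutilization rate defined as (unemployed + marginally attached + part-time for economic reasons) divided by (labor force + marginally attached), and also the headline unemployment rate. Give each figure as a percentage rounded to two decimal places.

Broad underutilization rate ≈ 12.18%; headline unemployment rate ≈ 7.09%.

Labor force = 155.97 + 11.90 = 167.87 million.
Numerator = 11.90 + 1.45 + 7.28 = 20.63 million.
Denominator = 167.87 + 1.45 = 169.32 million.
Broad rate = 20.63 / 169.32 = 12.18%.
Headline unemployment rate = 11.90 / 167.87 = 7.09%.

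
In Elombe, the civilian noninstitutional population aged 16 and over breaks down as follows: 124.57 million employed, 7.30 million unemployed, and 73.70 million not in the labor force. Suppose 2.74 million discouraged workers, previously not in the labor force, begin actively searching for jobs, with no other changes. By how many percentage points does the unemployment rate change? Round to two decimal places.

The unemployment rate changes by +1.92 percentage points.

Initially, labor force = 124.57 + 7.30 = 131.87 million, so u = 7.30/131.87 = 5.54%.
After the change, unemployed and labor force both rise by 2.74 → E = 124.57, U = 10.04, labor force = 134.61 million.
New unemployment rate = 10.04 / 134.61 = 7.46%.
Change = 7.46% − 5.54% = +1.92 percentage points.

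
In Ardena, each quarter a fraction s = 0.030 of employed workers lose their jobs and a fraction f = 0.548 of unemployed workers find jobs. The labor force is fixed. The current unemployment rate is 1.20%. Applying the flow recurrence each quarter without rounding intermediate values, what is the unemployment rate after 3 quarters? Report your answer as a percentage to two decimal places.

With a fixed labor force, u_{t+1} = u_t + s·(1−u_t) − f·u_t = u_t·(1−s−f) + s.
Here 1−s−f = 0.422 and s = 0.030.
u_1 = 0.012000 × 0.422 + 0.030 = 0.035064.
u_2 = 0.035064 × 0.422 + 0.030 = 0.044797.
u_3 = 0.044797 × 0.422 + 0.030 = 0.048904.

Unemployment rate after three quarters ≈ 4.89%.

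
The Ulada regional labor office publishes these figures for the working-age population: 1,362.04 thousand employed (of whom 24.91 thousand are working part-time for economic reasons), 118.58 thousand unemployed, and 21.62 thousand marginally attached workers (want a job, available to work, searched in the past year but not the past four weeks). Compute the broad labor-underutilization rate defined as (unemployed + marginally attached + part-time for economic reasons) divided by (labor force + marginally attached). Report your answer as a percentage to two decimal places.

Broad underutilization rate ≈ 10.99%.

Labor force = 1,362.04 + 118.58 = 1,480.62 thousand.
Numerator = 118.58 + 21.62 + 24.91 = 165.11 thousand.
Denominator = 1,480.62 + 21.62 = 1,502.24 thousand.
Broad rate = 165.11 / 1,502.24 = 10.99%.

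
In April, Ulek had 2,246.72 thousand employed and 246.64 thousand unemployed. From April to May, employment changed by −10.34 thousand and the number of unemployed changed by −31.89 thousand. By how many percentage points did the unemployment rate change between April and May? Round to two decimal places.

April: labor force = 2,246.72 + 246.64 = 2,493.36; u = 246.64/2,493.36 = 9.89%.
May: labor force = 2,236.38 + 214.75 = 2,451.13; u = 214.75/2,451.13 = 8.76%.
Change = 8.76% − 9.89% = −1.13 pp.

The unemployment rate changed by −1.13 percentage points.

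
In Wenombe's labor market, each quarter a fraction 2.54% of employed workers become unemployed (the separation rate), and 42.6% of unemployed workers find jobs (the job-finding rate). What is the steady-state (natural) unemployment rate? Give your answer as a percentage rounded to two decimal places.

At steady state the flows balance: s·E = f·U, so U/(E+U) = s/(s+f).
u* = 2.54 / (2.54 + 42.6) = 2.54 / 45.14 = 5.63%.

Steady-state unemployment rate ≈ 5.63%.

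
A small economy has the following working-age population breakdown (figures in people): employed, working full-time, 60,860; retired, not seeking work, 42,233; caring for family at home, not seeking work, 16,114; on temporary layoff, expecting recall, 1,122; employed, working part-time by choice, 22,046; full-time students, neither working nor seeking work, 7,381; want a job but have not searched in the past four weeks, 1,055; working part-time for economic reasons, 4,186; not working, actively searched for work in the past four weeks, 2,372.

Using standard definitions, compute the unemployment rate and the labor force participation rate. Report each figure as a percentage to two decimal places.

Employed = 60,860 + 22,046 + 4,186 = 87,092 (anyone who worked, including part-time for economic reasons, counts as employed).
Unemployed = 1,122 + 2,372 = 3,494 (jobless and actively searching, or on temporary layoff).
Labor force = 87,092 + 3,494 = 90,586.
Not in labor force = 42,233 + 16,114 + 7,381 + 1,055 = 66,783 (those not working and not actively searching are outside the labor force — including those who want a job but have given up searching).
Civilian working-age population = 90,586 + 66,783 = 157,369.
Unemployment rate = 3,494 / 90,586 = 3.86%.
Labor force participation rate = 90,586 / 157,369 = 57.56%.

Unemployment rate ≈ 3.86%; labor force participation rate ≈ 57.56%.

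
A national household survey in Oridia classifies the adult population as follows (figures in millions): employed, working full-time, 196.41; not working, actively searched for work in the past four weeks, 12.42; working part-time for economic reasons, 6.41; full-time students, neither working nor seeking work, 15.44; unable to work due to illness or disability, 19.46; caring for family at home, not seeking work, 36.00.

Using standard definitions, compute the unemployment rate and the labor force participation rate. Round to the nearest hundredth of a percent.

Employed = 196.41 + 6.41 = 202.82 million (anyone who worked, including part-time for economic reasons, counts as employed).
Unemployed = 12.42 million.
Labor force = 202.82 + 12.42 = 215.24 million.
Not in labor force = 15.44 + 19.46 + 36.00 = 70.90 million (those not working and not actively searching are outside the labor force).
Civilian working-age population = 215.24 + 70.90 = 286.14 million.
Unemployment rate = 12.42 / 215.24 = 5.77%.
Labor force participation rate = 215.24 / 286.14 = 75.22%.

Unemployment rate ≈ 5.77%; labor force participation rate ≈ 75.22%.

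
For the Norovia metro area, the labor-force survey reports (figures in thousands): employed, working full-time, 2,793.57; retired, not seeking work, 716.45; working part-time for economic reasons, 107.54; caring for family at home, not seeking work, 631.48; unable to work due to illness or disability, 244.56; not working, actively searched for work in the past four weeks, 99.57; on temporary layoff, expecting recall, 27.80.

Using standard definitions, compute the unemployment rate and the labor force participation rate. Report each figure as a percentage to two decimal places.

Unemployment rate ≈ 4.21%; labor force participation rate ≈ 65.54%.

Employed = 2,793.57 + 107.54 = 2,901.11 thousand (anyone who worked, including part-time for economic reasons, counts as employed).
Unemployed = 99.57 + 27.80 = 127.37 thousand (jobless and actively searching, or on temporary layoff).
Labor force = 2,901.11 + 127.37 = 3,028.48 thousand.
Not in labor force = 716.45 + 631.48 + 244.56 = 1,592.49 thousand (those not working and not actively searching are outside the labor force).
Civilian working-age population = 3,028.48 + 1,592.49 = 4,620.97 thousand.
Unemployment rate = 127.37 / 3,028.48 = 4.21%.
Labor force participation rate = 3,028.48 / 4,620.97 = 65.54%.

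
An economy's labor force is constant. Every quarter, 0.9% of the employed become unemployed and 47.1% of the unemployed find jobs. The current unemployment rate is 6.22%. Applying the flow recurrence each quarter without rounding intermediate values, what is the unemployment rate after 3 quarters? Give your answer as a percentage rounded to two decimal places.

With a fixed labor force, u_{t+1} = u_t + s·(1−u_t) − f·u_t = u_t·(1−s−f) + s.
Here 1−s−f = 0.520 and s = 0.009.
u_1 = 0.062200 × 0.520 + 0.009 = 0.041344.
u_2 = 0.041344 × 0.520 + 0.009 = 0.030499.
u_3 = 0.030499 × 0.520 + 0.009 = 0.024859.

Unemployment rate after three quarters ≈ 2.49%.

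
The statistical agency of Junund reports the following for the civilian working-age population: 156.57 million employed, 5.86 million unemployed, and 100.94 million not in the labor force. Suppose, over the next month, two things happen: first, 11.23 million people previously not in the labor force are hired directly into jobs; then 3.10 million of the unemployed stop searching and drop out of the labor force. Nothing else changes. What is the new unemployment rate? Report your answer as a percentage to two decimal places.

Initially, labor force = 156.57 + 5.86 = 162.43 million, so u = 5.86/162.43 = 3.61%.
After the first change, employed and labor force both rise by 11.23; unemployed unchanged → E = 167.80, U = 5.86, labor force = 173.66 million.
After the second change, unemployed and labor force both fall by 3.10 → E = 167.80, U = 2.76, labor force = 170.56 million.
New unemployment rate = 2.76 / 170.56 = 1.62%.

New unemployment rate ≈ 1.62%.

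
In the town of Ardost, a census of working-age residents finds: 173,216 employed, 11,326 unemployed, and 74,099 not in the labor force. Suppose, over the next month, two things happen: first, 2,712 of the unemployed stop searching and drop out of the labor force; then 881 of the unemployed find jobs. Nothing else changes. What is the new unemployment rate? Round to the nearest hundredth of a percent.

Initially, labor force = 173,216 + 11,326 = 184,542, so u = 11,326/184,542 = 6.14%.
After the first change, unemployed and labor force both fall by 2,712 → E = 173,216, U = 8,614, labor force = 181,830.
After the second change, unemployed falls and employed rises by 881; labor force unchanged → E = 174,097, U = 7,733, labor force = 181,830.
New unemployment rate = 7,733 / 181,830 = 4.25%.

New unemployment rate ≈ 4.25%.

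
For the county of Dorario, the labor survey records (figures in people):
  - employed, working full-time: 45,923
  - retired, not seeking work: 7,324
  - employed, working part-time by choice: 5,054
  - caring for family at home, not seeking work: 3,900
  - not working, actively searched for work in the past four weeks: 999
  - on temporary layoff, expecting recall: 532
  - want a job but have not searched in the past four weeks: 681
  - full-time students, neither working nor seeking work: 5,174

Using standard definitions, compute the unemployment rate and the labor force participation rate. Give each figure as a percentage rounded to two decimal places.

Unemployment rate ≈ 2.92%; labor force participation rate ≈ 75.46%.

Employed = 45,923 + 5,054 = 50,977.
Unemployed = 999 + 532 = 1,531 (jobless and actively searching, or on temporary layoff).
Labor force = 50,977 + 1,531 = 52,508.
Not in labor force = 7,324 + 3,900 + 681 + 5,174 = 17,079 (those not working and not actively searching are outside the labor force — including those who want a job but have given up searching).
Civilian working-age population = 52,508 + 17,079 = 69,587.
Unemployment rate = 1,531 / 52,508 = 2.92%.
Labor force participation rate = 52,508 / 69,587 = 75.46%.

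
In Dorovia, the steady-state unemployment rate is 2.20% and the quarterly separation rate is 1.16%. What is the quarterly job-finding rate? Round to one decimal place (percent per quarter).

From u* = s/(s+f): f = s·(1−u)/u.
f = 1.16 × (1 − 0.0220) / 0.0220 = 1.1345 / 0.0220 ≈ 51.6% per quarter.

Job-finding rate ≈ 51.6% per quarter.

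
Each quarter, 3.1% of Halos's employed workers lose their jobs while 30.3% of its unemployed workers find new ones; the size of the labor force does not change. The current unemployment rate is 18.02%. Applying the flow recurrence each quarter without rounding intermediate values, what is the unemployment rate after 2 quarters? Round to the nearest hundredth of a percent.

With a fixed labor force, u_{t+1} = u_t + s·(1−u_t) − f·u_t = u_t·(1−s−f) + s.
Here 1−s−f = 0.666 and s = 0.031.
u_1 = 0.180200 × 0.666 + 0.031 = 0.151013.
u_2 = 0.151013 × 0.666 + 0.031 = 0.131575.

Unemployment rate after two quarters ≈ 13.16%.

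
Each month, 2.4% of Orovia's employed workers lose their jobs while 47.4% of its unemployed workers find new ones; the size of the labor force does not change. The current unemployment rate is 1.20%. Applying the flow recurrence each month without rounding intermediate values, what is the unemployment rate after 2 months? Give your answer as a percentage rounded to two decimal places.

Unemployment rate after two months ≈ 3.91%.

With a fixed labor force, u_{t+1} = u_t + s·(1−u_t) − f·u_t = u_t·(1−s−f) + s.
Here 1−s−f = 0.502 and s = 0.024.
u_1 = 0.012000 × 0.502 + 0.024 = 0.030024.
u_2 = 0.030024 × 0.502 + 0.024 = 0.039072.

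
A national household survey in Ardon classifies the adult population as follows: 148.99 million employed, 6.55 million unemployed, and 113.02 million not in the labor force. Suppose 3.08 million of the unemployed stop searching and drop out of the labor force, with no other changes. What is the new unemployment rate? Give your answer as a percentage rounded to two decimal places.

New unemployment rate ≈ 2.28%.

Initially, labor force = 148.99 + 6.55 = 155.54 million, so u = 6.55/155.54 = 4.21%.
After the change, unemployed and labor force both fall by 3.08 → E = 148.99, U = 3.47, labor force = 152.46 million.
New unemployment rate = 3.47 / 152.46 = 2.28%.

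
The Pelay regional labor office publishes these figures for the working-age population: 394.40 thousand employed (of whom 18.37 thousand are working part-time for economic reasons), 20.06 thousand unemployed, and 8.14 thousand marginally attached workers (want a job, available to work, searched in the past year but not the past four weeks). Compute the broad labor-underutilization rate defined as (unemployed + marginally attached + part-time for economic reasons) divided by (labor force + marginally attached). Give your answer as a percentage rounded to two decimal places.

Labor force = 394.40 + 20.06 = 414.46 thousand.
Numerator = 20.06 + 8.14 + 18.37 = 46.57 thousand.
Denominator = 414.46 + 8.14 = 422.60 thousand.
Broad rate = 46.57 / 422.60 = 11.02%.

Broad underutilization rate ≈ 11.02%.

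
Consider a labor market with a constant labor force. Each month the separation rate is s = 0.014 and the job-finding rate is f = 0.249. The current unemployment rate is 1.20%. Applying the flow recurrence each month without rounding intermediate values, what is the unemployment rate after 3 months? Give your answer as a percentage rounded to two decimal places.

Unemployment rate after three months ≈ 3.67%.

With a fixed labor force, u_{t+1} = u_t + s·(1−u_t) − f·u_t = u_t·(1−s−f) + s.
Here 1−s−f = 0.737 and s = 0.014.
u_1 = 0.012000 × 0.737 + 0.014 = 0.022844.
u_2 = 0.022844 × 0.737 + 0.014 = 0.030836.
u_3 = 0.030836 × 0.737 + 0.014 = 0.036726.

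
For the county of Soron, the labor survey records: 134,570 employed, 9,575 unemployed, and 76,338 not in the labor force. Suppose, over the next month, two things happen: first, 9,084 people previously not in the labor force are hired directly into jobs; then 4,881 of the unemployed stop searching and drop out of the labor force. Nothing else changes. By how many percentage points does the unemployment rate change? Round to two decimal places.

The unemployment rate changes by −3.48 percentage points.

Initially, labor force = 134,570 + 9,575 = 144,145, so u = 9,575/144,145 = 6.64%.
After the first change, employed and labor force both rise by 9,084; unemployed unchanged → E = 143,654, U = 9,575, labor force = 153,229.
After the second change, unemployed and labor force both fall by 4,881 → E = 143,654, U = 4,694, labor force = 148,348.
New unemployment rate = 4,694 / 148,348 = 3.16%.
Change = 3.16% − 6.64% = −3.48 percentage points.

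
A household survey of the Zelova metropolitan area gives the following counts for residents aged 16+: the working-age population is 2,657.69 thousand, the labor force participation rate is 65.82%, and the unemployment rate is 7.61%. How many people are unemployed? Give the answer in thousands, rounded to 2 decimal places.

Labor force = 0.6582 × 2,657.69 = 1,749.29 thousand.
Unemployed = 0.0761 × 1,749.29 ≈ 133.12 thousand.

About 133.12 thousand are unemployed.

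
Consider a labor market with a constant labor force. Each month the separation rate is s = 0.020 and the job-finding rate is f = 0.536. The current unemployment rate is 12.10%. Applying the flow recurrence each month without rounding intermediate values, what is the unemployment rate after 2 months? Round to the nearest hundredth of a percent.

With a fixed labor force, u_{t+1} = u_t + s·(1−u_t) − f·u_t = u_t·(1−s−f) + s.
Here 1−s−f = 0.444 and s = 0.020.
u_1 = 0.121000 × 0.444 + 0.020 = 0.073724.
u_2 = 0.073724 × 0.444 + 0.020 = 0.052733.

Unemployment rate after two months ≈ 5.27%.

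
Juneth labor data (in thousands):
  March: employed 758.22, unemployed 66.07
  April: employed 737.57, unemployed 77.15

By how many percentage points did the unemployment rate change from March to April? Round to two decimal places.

March: labor force = 758.22 + 66.07 = 824.29; u = 66.07/824.29 = 8.02%.
April: labor force = 737.57 + 77.15 = 814.72; u = 77.15/814.72 = 9.47%.
Change = 9.47% − 8.02% = +1.45 pp.

The unemployment rate changed by +1.45 percentage points.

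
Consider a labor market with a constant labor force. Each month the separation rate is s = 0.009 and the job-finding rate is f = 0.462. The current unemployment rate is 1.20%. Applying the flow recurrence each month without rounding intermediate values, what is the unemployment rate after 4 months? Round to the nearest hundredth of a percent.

With a fixed labor force, u_{t+1} = u_t + s·(1−u_t) − f·u_t = u_t·(1−s−f) + s.
Here 1−s−f = 0.529 and s = 0.009.
u_1 = 0.012000 × 0.529 + 0.009 = 0.015348.
u_2 = 0.015348 × 0.529 + 0.009 = 0.017119.
u_3 = 0.017119 × 0.529 + 0.009 = 0.018056.
u_4 = 0.018056 × 0.529 + 0.009 = 0.018552.

Unemployment rate after four months ≈ 1.86%.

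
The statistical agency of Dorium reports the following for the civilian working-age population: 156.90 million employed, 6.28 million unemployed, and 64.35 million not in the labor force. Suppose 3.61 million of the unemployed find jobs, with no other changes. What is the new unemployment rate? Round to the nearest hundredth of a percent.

New unemployment rate ≈ 1.64%.

Initially, labor force = 156.90 + 6.28 = 163.18 million, so u = 6.28/163.18 = 3.85%.
After the change, unemployed falls and employed rises by 3.61; labor force unchanged → E = 160.51, U = 2.67, labor force = 163.18 million.
New unemployment rate = 2.67 / 163.18 = 1.64%.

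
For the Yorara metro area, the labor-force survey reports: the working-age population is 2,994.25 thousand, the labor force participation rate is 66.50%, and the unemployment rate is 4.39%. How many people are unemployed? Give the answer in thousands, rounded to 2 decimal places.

Labor force = 0.6650 × 2,994.25 = 1,991.18 thousand.
Unemployed = 0.0439 × 1,991.18 ≈ 87.41 thousand.

About 87.41 thousand are unemployed.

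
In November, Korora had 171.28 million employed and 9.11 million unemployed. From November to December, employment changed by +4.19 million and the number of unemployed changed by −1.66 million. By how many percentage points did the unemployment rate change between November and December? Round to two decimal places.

November: labor force = 171.28 + 9.11 = 180.39; u = 9.11/180.39 = 5.05%.
December: labor force = 175.47 + 7.45 = 182.92; u = 7.45/182.92 = 4.07%.
Change = 4.07% − 5.05% = −0.98 pp.

The unemployment rate changed by −0.98 percentage points.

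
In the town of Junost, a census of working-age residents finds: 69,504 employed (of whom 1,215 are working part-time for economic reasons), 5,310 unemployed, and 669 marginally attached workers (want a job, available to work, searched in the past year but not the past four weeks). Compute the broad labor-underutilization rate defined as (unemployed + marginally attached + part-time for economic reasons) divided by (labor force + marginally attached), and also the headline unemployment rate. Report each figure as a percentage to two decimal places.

Labor force = 69,504 + 5,310 = 74,814.
Numerator = 5,310 + 669 + 1,215 = 7,194.
Denominator = 74,814 + 669 = 75,483.
Broad rate = 7,194 / 75,483 = 9.53%.
Headline unemployment rate = 5,310 / 74,814 = 7.10%.

Broad underutilization rate ≈ 9.53%; headline unemployment rate ≈ 7.10%.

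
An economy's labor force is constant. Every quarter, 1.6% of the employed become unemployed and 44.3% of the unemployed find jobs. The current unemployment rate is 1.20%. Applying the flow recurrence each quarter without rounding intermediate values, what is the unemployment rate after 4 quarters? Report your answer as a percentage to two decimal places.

With a fixed labor force, u_{t+1} = u_t + s·(1−u_t) − f·u_t = u_t·(1−s−f) + s.
Here 1−s−f = 0.541 and s = 0.016.
u_1 = 0.012000 × 0.541 + 0.016 = 0.022492.
u_2 = 0.022492 × 0.541 + 0.016 = 0.028168.
u_3 = 0.028168 × 0.541 + 0.016 = 0.031239.
u_4 = 0.031239 × 0.541 + 0.016 = 0.032900.

Unemployment rate after four quarters ≈ 3.29%.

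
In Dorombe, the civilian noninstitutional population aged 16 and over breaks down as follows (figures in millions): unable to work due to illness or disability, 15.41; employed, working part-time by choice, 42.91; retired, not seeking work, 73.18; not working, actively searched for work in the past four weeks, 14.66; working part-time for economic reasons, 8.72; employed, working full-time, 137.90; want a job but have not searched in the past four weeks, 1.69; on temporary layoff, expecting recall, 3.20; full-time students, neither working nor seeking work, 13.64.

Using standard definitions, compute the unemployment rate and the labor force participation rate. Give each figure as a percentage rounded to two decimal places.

Employed = 42.91 + 8.72 + 137.90 = 189.53 million (anyone who worked, including part-time for economic reasons, counts as employed).
Unemployed = 14.66 + 3.20 = 17.86 million (jobless and actively searching, or on temporary layoff).
Labor force = 189.53 + 17.86 = 207.39 million.
Not in labor force = 15.41 + 73.18 + 1.69 + 13.64 = 103.92 million (those not working and not actively searching are outside the labor force — including those who want a job but have given up searching).
Civilian working-age population = 207.39 + 103.92 = 311.31 million.
Unemployment rate = 17.86 / 207.39 = 8.61%.
Labor force participation rate = 207.39 / 311.31 = 66.62%.

Unemployment rate ≈ 8.61%; labor force participation rate ≈ 66.62%.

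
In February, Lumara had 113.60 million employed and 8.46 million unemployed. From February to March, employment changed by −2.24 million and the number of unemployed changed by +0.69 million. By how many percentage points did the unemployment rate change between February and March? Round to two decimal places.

The unemployment rate changed by +0.66 percentage points.

February: labor force = 113.60 + 8.46 = 122.06; u = 8.46/122.06 = 6.93%.
March: labor force = 111.36 + 9.15 = 120.51; u = 9.15/120.51 = 7.59%.
Change = 7.59% − 6.93% = +0.66 pp.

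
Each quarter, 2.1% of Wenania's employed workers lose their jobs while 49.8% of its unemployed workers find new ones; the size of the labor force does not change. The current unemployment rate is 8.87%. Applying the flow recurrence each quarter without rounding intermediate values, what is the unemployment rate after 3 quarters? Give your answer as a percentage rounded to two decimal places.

With a fixed labor force, u_{t+1} = u_t + s·(1−u_t) − f·u_t = u_t·(1−s−f) + s.
Here 1−s−f = 0.481 and s = 0.021.
u_1 = 0.088700 × 0.481 + 0.021 = 0.063665.
u_2 = 0.063665 × 0.481 + 0.021 = 0.051623.
u_3 = 0.051623 × 0.481 + 0.021 = 0.045831.

Unemployment rate after three quarters ≈ 4.58%.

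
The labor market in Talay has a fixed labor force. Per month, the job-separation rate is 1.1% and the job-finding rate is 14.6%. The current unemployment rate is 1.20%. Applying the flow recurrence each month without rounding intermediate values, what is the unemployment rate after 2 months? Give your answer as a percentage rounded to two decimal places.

With a fixed labor force, u_{t+1} = u_t + s·(1−u_t) − f·u_t = u_t·(1−s−f) + s.
Here 1−s−f = 0.843 and s = 0.011.
u_1 = 0.012000 × 0.843 + 0.011 = 0.021116.
u_2 = 0.021116 × 0.843 + 0.011 = 0.028801.

Unemployment rate after two months ≈ 2.88%.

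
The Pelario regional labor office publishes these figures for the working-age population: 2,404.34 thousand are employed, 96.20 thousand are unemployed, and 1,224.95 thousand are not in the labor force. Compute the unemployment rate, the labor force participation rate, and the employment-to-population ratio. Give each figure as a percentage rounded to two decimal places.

Labor force = employed + unemployed = 2,404.34 + 96.20 = 2,500.54 thousand.
Working-age population = 2,500.54 + 1,224.95 = 3,725.49 thousand.
Unemployment rate = 96.20 / 2,500.54 = 3.85%.
Labor force participation rate = 2,500.54 / 3,725.49 = 67.12%.
Employment-population ratio = 2,404.34 / 3,725.49 = 64.54%.

Unemployment rate ≈ 3.85%; labor force participation rate ≈ 67.12%; employment-population ratio ≈ 64.54%.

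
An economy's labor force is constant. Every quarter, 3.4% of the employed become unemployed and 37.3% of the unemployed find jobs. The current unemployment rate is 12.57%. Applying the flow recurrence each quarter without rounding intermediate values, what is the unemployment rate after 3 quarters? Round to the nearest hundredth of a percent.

With a fixed labor force, u_{t+1} = u_t + s·(1−u_t) − f·u_t = u_t·(1−s−f) + s.
Here 1−s−f = 0.593 and s = 0.034.
u_1 = 0.125700 × 0.593 + 0.034 = 0.108540.
u_2 = 0.108540 × 0.593 + 0.034 = 0.098364.
u_3 = 0.098364 × 0.593 + 0.034 = 0.092330.

Unemployment rate after three quarters ≈ 9.23%.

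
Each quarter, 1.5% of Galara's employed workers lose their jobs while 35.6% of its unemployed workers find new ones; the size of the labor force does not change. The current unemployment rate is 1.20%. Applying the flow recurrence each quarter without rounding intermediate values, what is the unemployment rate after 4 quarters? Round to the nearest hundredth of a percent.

With a fixed labor force, u_{t+1} = u_t + s·(1−u_t) − f·u_t = u_t·(1−s−f) + s.
Here 1−s−f = 0.629 and s = 0.015.
u_1 = 0.012000 × 0.629 + 0.015 = 0.022548.
u_2 = 0.022548 × 0.629 + 0.015 = 0.029183.
u_3 = 0.029183 × 0.629 + 0.015 = 0.033356.
u_4 = 0.033356 × 0.629 + 0.015 = 0.035981.

Unemployment rate after four quarters ≈ 3.60%.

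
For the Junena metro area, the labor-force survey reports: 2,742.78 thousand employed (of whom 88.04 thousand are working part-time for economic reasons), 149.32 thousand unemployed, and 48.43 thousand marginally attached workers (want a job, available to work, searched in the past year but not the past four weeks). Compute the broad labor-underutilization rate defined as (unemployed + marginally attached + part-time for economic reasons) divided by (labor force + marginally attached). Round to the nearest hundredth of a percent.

Labor force = 2,742.78 + 149.32 = 2,892.10 thousand.
Numerator = 149.32 + 48.43 + 88.04 = 285.79 thousand.
Denominator = 2,892.10 + 48.43 = 2,940.53 thousand.
Broad rate = 285.79 / 2,940.53 = 9.72%.

Broad underutilization rate ≈ 9.72%.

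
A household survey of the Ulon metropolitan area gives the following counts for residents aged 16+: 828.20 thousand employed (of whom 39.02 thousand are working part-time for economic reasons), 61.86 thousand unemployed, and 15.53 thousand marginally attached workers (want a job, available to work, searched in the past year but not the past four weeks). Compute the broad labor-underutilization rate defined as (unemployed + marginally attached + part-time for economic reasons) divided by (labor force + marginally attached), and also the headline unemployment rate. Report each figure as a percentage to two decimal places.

Labor force = 828.20 + 61.86 = 890.06 thousand.
Numerator = 61.86 + 15.53 + 39.02 = 116.41 thousand.
Denominator = 890.06 + 15.53 = 905.59 thousand.
Broad rate = 116.41 / 905.59 = 12.85%.
Headline unemployment rate = 61.86 / 890.06 = 6.95%.

Broad underutilization rate ≈ 12.85%; headline unemployment rate ≈ 6.95%.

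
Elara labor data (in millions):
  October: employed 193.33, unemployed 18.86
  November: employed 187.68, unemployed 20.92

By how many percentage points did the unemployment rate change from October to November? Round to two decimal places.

The unemployment rate changed by +1.14 percentage points.

October: labor force = 193.33 + 18.86 = 212.19; u = 18.86/212.19 = 8.89%.
November: labor force = 187.68 + 20.92 = 208.60; u = 20.92/208.60 = 10.03%.
Change = 10.03% − 8.89% = +1.14 pp.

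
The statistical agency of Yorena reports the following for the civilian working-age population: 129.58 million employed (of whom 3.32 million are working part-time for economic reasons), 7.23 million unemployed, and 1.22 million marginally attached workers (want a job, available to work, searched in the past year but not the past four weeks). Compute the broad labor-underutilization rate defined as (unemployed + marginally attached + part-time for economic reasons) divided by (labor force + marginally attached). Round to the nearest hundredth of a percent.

Broad underutilization rate ≈ 8.53%.

Labor force = 129.58 + 7.23 = 136.81 million.
Numerator = 7.23 + 1.22 + 3.32 = 11.77 million.
Denominator = 136.81 + 1.22 = 138.03 million.
Broad rate = 11.77 / 138.03 = 8.53%.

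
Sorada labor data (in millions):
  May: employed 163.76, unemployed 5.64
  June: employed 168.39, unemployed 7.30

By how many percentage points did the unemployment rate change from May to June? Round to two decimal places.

The unemployment rate changed by +0.83 percentage points.

May: labor force = 163.76 + 5.64 = 169.40; u = 5.64/169.40 = 3.33%.
June: labor force = 168.39 + 7.30 = 175.69; u = 7.30/175.69 = 4.16%.
Change = 4.16% − 3.33% = +0.83 pp.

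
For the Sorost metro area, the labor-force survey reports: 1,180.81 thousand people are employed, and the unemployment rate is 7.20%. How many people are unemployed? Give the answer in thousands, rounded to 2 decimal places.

Let U be the number unemployed. The labor force is E + U, and U/(E+U) = 0.0720.
So U = 0.0720 × 1,180.81 / (1 − 0.0720) = 85.0183 / 0.9280 ≈ 91.61 thousand.

About 91.61 thousand are unemployed.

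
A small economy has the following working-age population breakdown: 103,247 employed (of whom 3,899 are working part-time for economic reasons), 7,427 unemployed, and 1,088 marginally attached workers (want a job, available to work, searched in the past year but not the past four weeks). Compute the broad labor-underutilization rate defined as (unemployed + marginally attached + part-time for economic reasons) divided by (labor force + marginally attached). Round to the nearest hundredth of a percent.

Broad underutilization rate ≈ 11.11%.

Labor force = 103,247 + 7,427 = 110,674.
Numerator = 7,427 + 1,088 + 3,899 = 12,414.
Denominator = 110,674 + 1,088 = 111,762.
Broad rate = 12,414 / 111,762 = 11.11%.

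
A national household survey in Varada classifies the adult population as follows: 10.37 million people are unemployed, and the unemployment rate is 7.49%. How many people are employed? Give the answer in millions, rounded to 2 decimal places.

About 128.08 million are employed.

Labor force = U / u = 10.37 / 0.0749 ≈ 138.45 million.
Employed = labor force − unemployed = 138.45 − 10.37 = 128.08 million.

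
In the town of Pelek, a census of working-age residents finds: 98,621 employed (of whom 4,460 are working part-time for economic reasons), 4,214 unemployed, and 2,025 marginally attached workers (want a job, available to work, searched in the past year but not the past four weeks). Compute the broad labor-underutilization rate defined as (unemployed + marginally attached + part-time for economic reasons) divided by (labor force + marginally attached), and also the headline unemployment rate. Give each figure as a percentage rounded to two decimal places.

Broad underutilization rate ≈ 10.20%; headline unemployment rate ≈ 4.10%.

Labor force = 98,621 + 4,214 = 102,835.
Numerator = 4,214 + 2,025 + 4,460 = 10,699.
Denominator = 102,835 + 2,025 = 104,860.
Broad rate = 10,699 / 104,860 = 10.20%.
Headline unemployment rate = 4,214 / 102,835 = 4.10%.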